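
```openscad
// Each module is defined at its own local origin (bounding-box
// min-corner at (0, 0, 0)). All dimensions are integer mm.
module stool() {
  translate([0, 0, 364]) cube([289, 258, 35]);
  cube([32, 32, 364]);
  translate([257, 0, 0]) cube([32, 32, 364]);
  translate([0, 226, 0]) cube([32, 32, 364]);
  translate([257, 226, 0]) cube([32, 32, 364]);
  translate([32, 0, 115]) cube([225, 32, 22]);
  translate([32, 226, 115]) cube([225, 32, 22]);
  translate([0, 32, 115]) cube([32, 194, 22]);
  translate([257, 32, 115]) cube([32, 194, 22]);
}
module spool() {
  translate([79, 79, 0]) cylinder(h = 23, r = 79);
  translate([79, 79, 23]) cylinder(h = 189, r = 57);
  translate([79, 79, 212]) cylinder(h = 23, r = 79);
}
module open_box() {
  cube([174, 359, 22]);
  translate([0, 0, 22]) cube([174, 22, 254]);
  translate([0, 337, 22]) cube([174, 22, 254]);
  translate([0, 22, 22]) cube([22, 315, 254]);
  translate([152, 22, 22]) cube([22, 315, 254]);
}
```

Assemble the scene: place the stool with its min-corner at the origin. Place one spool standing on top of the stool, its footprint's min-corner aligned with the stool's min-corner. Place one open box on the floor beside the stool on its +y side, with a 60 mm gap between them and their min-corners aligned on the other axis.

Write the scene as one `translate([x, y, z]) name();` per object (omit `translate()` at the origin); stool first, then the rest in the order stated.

stool();
translate([0, 0, 399]) spool();
translate([0, 318, 0]) open_box();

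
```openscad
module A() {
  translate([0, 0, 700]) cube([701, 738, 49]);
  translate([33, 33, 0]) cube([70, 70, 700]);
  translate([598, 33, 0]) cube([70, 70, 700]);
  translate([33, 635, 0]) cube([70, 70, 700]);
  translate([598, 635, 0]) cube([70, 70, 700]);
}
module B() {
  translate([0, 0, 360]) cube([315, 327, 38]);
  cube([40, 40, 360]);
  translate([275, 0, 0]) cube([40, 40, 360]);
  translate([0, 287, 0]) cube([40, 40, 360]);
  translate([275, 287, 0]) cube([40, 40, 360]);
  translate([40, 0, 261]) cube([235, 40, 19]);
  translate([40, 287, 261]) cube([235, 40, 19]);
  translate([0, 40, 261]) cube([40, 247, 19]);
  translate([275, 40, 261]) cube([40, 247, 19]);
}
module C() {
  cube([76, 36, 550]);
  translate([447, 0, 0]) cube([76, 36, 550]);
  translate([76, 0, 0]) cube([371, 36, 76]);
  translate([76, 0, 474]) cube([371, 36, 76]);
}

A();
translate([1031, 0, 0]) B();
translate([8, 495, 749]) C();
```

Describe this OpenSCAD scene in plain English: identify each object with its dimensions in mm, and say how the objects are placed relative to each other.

A is a table: top 701 mm (x) × 738 mm (y), 49 mm thick, upper face at z = 749 mm, on four 70×70 mm square legs, each inset 33 mm from the nearest pair of top edges, running from z = 0 to the bottom of the top.

B is a four-legged stool. The seat is 315×327 mm, 38 mm thick, top at z = 398 mm. It stands on four square legs, each 40×40 mm in cross-section, from z = 0 to the seat underside, each flush with a corner of the seat. Four stretchers, 40 mm wide and 19 mm tall, connect adjacent legs with their undersides at z = 261 mm, each running between the inner faces of the legs it joins and aligned with the legs' outer faces on the other axis.

C is a picture frame with a 371×398 mm rectangular opening (x by z) and a uniform 76 mm border on every side. Frame depth is 36 mm along y. It is built from two vertical stiles running the full outside height and two horizontal rails spanning the gap between the stiles.

The stool is on the floor beside the table on its +x side. The picture frame is on top of the table.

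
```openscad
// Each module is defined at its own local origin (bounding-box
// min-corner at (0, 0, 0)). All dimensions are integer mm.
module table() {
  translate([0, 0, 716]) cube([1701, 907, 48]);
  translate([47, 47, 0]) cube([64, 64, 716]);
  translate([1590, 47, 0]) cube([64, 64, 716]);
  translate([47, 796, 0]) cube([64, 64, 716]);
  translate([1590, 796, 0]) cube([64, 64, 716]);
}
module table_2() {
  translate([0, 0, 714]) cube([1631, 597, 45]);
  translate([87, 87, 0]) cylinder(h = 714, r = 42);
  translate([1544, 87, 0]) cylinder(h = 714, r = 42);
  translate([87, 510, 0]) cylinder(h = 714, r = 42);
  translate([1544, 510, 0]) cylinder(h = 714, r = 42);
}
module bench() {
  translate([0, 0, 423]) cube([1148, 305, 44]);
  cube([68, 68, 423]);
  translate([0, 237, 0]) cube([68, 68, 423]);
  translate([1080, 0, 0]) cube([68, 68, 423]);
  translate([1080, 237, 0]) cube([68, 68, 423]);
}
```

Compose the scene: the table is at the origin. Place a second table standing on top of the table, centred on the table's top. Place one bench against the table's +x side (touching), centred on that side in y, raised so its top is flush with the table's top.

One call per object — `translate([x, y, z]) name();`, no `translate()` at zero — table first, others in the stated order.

table();
translate([35, 155, 764]) table_2();
translate([1701, 301, 297]) bench();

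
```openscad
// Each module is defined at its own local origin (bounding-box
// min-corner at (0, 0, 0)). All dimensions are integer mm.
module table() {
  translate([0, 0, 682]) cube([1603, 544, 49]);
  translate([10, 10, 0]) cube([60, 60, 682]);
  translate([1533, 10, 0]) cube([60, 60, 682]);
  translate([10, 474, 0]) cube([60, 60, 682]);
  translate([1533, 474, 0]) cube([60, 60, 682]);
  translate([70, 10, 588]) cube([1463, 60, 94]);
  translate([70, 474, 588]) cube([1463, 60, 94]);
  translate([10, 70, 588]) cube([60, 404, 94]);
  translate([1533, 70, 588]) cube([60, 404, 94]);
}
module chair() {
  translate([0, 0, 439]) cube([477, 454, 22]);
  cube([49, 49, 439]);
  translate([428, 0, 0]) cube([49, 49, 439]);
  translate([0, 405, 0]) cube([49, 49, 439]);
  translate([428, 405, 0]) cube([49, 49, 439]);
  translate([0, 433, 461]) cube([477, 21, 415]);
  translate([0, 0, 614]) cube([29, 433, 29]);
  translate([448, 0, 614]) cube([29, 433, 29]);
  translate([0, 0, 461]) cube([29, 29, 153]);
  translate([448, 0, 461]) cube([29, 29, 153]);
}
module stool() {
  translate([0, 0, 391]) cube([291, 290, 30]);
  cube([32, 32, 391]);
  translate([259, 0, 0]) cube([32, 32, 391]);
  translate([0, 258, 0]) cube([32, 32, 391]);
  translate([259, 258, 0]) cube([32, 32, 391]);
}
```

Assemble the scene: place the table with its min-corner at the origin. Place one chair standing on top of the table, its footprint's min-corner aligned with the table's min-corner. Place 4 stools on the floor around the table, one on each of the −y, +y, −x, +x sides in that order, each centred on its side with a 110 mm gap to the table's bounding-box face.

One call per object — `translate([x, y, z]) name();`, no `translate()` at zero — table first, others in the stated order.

table();
translate([0, 0, 731]) chair();
translate([656, -400, 0]) stool();
translate([656, 654, 0]) stool();
translate([-401, 127, 0]) stool();
translate([1713, 127, 0]) stool();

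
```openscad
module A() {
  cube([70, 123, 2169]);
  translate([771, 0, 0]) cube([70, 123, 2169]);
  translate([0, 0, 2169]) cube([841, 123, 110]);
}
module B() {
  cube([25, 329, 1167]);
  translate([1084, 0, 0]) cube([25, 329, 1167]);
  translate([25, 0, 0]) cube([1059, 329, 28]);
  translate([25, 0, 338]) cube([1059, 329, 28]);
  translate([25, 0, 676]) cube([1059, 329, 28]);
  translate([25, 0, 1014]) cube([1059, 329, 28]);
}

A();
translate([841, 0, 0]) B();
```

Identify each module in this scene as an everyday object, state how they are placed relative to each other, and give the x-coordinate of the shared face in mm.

The door frame's +x face and the bookshelf's −x face are both at x = 841 mm.

A is a door frame. B is a bookshelf. The bookshelf is against the door frame's +x side, with their −y faces flush. The x-coordinate of the shared face is 841 mm.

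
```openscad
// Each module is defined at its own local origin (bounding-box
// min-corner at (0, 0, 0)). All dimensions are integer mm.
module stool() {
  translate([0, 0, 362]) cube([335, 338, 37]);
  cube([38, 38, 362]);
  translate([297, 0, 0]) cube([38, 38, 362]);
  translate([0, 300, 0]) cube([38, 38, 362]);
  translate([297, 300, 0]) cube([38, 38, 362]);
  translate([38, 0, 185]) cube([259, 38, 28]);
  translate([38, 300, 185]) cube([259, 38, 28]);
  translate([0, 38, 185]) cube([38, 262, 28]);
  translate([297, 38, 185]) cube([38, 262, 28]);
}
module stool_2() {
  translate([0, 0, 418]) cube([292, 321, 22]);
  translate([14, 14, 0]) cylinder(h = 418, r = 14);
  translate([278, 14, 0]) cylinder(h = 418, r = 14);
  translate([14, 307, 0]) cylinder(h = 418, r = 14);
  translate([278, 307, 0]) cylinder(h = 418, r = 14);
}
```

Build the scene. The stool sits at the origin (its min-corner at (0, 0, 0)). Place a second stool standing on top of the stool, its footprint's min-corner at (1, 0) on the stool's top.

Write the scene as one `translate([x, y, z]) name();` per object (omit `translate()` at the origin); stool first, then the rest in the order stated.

stool();
translate([1, 0, 399]) stool_2();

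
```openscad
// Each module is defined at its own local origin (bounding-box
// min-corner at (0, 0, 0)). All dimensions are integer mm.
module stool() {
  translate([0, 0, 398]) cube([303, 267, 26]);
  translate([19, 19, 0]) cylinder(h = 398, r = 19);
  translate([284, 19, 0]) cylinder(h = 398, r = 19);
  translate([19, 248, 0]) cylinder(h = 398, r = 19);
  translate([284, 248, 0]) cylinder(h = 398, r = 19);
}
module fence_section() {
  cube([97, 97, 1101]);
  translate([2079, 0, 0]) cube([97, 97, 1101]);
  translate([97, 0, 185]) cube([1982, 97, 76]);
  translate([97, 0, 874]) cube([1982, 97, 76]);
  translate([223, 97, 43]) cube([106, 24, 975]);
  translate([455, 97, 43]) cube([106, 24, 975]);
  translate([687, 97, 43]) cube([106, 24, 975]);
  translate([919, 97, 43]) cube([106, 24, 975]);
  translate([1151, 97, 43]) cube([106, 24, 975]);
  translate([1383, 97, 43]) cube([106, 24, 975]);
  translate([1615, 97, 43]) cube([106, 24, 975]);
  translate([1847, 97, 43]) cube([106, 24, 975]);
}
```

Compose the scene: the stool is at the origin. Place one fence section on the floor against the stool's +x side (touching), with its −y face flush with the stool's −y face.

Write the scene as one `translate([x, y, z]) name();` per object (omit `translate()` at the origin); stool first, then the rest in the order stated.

stool();
translate([303, 0, 0]) fence_section();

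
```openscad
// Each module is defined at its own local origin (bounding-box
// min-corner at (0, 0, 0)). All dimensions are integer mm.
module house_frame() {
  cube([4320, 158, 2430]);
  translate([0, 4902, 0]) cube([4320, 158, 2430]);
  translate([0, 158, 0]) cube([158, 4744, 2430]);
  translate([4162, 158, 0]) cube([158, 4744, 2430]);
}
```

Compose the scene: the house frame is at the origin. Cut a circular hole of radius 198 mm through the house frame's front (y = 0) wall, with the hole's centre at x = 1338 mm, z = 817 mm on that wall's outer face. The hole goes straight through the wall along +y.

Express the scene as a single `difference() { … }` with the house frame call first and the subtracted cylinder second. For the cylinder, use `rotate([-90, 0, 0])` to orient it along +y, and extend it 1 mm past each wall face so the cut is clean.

difference() {
  house_frame();
  translate([1338, -1, 817]) rotate([-90, 0, 0]) cylinder(h = 160, r = 198);
}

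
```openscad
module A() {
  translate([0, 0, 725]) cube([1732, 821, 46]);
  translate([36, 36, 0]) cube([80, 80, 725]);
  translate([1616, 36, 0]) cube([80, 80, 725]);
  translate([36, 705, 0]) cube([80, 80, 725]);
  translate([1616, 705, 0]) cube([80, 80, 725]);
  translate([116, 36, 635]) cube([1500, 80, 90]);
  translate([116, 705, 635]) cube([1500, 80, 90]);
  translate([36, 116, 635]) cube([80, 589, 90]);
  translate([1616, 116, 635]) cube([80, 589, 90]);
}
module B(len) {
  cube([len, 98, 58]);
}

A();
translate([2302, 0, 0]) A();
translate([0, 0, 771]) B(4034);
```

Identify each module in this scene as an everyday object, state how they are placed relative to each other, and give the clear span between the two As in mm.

Second table starts at x = 2302; first ends at x = 1732; clear span = 2302 − 1732 = 570 mm.

A is a table. B is a beam. A beam spans the tops of two tables. The clear span between the two tables is 570 mm.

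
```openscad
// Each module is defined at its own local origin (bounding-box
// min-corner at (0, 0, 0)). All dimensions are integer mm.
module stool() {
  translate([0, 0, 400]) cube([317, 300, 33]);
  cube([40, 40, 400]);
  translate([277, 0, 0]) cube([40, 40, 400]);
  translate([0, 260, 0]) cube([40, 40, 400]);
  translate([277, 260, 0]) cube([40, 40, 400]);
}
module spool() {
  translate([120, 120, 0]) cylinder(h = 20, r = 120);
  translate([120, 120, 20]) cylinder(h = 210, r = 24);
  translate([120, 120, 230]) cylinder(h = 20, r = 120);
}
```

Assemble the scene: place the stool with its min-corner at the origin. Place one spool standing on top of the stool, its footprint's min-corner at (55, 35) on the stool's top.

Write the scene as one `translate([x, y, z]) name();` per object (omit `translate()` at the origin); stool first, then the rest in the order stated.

stool();
translate([55, 35, 433]) spool();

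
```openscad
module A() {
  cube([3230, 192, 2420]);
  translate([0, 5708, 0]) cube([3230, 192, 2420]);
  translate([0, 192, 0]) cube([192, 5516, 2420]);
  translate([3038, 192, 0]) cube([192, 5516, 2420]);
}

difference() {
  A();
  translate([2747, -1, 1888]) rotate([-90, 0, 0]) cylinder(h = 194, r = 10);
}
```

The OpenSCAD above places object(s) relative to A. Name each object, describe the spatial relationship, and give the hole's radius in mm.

A is a house frame. The house frame has a circular hole through its front wall. The hole's radius is 10 mm.

The subtracted cylinder has r = 10 mm.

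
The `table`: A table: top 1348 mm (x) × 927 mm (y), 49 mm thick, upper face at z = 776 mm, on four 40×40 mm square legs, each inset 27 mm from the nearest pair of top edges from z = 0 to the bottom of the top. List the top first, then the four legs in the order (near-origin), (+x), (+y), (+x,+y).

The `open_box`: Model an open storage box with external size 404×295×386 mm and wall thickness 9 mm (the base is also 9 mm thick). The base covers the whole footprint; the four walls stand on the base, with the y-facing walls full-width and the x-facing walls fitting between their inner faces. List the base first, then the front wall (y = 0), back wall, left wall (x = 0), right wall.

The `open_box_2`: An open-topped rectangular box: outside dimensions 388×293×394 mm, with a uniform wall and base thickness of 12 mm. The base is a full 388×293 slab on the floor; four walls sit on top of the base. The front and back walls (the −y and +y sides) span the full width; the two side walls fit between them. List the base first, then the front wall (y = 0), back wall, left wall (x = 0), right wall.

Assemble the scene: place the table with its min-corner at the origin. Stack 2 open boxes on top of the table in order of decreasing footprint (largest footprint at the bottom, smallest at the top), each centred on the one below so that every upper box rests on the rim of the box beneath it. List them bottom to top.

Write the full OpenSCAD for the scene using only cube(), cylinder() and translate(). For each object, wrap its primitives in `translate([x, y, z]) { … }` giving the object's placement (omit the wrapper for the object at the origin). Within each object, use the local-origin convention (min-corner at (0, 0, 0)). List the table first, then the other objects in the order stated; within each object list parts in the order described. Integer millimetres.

translate([0, 0, 727]) cube([1348, 927, 49]);
translate([27, 27, 0]) cube([40, 40, 727]);
translate([1281, 27, 0]) cube([40, 40, 727]);
translate([27, 860, 0]) cube([40, 40, 727]);
translate([1281, 860, 0]) cube([40, 40, 727]);
translate([472, 316, 776]) {
  cube([404, 295, 9]);
  translate([0, 0, 9]) cube([404, 9, 377]);
  translate([0, 286, 9]) cube([404, 9, 377]);
  translate([0, 9, 9]) cube([9, 277, 377]);
  translate([395, 9, 9]) cube([9, 277, 377]);
}
translate([480, 317, 1162]) {
  cube([388, 293, 12]);
  translate([0, 0, 12]) cube([388, 12, 382]);
  translate([0, 281, 12]) cube([388, 12, 382]);
  translate([0, 12, 12]) cube([12, 269, 382]);
  translate([376, 12, 12]) cube([12, 269, 382]);
}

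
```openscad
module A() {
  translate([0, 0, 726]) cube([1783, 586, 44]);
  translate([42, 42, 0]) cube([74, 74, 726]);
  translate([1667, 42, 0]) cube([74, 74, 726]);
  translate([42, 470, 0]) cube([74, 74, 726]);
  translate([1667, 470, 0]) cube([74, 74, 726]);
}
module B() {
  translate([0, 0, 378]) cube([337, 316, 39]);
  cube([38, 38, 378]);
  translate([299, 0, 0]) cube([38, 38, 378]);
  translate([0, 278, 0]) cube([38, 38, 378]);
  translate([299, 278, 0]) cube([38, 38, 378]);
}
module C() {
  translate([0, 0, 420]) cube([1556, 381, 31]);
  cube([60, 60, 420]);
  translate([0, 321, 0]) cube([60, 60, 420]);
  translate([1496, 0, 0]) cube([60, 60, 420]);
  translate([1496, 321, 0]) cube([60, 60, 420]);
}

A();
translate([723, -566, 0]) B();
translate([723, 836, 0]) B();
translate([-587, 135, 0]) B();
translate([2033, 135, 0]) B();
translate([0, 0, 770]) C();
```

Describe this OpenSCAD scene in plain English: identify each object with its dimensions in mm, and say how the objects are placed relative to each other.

A is a table with a 1783×586 mm rectangular top, 44 mm thick, top surface at z = 770 mm, supported by four 74×74 mm square legs, each inset 42 mm from the nearest pair of top edges, running from the floor.

B is a simple wooden stool: a rectangular seat 337 mm (x) by 316 mm (y), 39 mm thick, top face at z = 417 mm, on four square legs, each 38×38 mm in cross-section. The legs rest on z = 0, each flush with a corner of the seat.

C is a long wooden bench with a 1556 mm (x) × 381 mm (y) seat, 31 mm thick, its top surface 451 mm above the floor. Four 60 mm square legs at the seat corners, flush with the edges, run from z = 0 to the seat underside.

Four stools sit around the table at the −y, +y, −x, +x sides. The bench is on top of the table.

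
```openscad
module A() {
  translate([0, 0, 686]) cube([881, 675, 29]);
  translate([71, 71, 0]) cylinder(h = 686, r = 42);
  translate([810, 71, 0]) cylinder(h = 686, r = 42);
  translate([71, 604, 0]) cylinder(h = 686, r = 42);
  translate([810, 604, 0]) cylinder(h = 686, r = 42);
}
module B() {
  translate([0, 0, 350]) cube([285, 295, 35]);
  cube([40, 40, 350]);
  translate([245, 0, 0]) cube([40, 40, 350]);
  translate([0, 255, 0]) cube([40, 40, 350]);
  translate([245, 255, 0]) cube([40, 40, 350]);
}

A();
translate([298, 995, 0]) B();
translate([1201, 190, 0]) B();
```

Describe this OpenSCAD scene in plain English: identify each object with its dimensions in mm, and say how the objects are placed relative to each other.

A is a table: top 881 mm (x) × 675 mm (y), 29 mm thick, upper face at z = 715 mm, on four round legs of 84 mm diameter, each leg's bounding box inset 29 mm from the nearest pair of top edges, running from z = 0 to the bottom of the top.

B is a four-legged stool. The seat is a 285×295×35 mm slab whose top surface is at z = 385 mm; four square legs, each 40×40 mm in cross-section, run from the floor (z = 0) to the underside of the seat, each flush with a corner of the seat.

Two stools sit around the table at the +y, +x sides.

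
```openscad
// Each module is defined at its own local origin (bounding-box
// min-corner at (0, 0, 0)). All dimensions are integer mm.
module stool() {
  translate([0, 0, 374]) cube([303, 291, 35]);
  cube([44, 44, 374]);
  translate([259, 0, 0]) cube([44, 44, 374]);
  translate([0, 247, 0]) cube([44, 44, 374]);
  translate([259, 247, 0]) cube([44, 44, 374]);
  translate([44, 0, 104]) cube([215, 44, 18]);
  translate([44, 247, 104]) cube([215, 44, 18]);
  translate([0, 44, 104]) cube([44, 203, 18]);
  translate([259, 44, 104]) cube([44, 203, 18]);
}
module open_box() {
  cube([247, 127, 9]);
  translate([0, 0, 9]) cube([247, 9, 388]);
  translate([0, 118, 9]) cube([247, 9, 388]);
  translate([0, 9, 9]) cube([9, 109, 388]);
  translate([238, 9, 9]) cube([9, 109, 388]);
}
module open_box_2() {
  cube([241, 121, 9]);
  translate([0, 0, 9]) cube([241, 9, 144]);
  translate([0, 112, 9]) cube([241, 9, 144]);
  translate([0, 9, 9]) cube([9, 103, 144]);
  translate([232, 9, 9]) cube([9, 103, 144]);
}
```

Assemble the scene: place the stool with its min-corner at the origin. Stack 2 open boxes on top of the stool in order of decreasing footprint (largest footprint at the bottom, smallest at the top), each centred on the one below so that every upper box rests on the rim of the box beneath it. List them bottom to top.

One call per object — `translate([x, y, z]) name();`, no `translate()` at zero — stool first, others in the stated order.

stool();
translate([28, 82, 409]) open_box();
translate([31, 85, 806]) open_box_2();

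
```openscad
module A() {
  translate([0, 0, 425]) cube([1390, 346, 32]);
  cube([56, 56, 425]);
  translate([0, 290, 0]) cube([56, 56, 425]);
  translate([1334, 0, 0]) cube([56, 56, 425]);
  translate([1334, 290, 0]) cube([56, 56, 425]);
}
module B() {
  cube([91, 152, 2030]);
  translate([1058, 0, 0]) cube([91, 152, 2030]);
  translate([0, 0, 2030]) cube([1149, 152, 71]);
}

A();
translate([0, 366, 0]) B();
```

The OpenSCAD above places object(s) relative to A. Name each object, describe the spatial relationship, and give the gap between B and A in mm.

The door frame's nearest face is 20 mm from the bench's +y face.

A is a bench. B is a door frame. The door frame is on the floor beside the bench on its +y side. The gap between the door frame and the bench is 20 mm.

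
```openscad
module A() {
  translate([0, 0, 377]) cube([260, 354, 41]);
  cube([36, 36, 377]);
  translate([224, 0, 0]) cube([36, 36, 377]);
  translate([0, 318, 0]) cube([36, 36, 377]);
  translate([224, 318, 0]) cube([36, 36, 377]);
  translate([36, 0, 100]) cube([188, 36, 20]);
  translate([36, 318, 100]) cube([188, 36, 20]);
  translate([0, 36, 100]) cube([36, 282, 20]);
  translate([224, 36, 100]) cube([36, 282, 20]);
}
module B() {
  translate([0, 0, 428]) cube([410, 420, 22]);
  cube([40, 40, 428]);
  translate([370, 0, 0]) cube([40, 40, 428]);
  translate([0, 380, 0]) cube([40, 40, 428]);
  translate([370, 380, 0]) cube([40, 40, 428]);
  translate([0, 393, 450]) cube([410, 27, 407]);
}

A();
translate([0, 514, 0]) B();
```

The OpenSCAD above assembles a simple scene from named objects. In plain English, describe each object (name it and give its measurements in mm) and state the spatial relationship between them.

A is a four-legged stool. The seat is 260×354 mm, 41 mm thick, top at z = 418 mm. It stands on four square legs, each 36×36 mm in cross-section, from z = 0 to the seat underside, each flush with a corner of the seat. Four stretchers, 36 mm wide and 20 mm tall, connect adjacent legs with their undersides at z = 100 mm, each running between the inner faces of the legs it joins and aligned with the legs' outer faces on the other axis.

B is a chair. The seat is a 410×420×22 mm slab with its top at z = 450 mm, on four 40×40 mm corner legs (flush with the seat edges, standing on z = 0). A flat backrest 27 mm thick, 407 mm tall, spans the full seat width and rises from the seat top along its +y edge, rear face flush with the rear of the seat.

The chair is on the floor beside the stool on its +y side.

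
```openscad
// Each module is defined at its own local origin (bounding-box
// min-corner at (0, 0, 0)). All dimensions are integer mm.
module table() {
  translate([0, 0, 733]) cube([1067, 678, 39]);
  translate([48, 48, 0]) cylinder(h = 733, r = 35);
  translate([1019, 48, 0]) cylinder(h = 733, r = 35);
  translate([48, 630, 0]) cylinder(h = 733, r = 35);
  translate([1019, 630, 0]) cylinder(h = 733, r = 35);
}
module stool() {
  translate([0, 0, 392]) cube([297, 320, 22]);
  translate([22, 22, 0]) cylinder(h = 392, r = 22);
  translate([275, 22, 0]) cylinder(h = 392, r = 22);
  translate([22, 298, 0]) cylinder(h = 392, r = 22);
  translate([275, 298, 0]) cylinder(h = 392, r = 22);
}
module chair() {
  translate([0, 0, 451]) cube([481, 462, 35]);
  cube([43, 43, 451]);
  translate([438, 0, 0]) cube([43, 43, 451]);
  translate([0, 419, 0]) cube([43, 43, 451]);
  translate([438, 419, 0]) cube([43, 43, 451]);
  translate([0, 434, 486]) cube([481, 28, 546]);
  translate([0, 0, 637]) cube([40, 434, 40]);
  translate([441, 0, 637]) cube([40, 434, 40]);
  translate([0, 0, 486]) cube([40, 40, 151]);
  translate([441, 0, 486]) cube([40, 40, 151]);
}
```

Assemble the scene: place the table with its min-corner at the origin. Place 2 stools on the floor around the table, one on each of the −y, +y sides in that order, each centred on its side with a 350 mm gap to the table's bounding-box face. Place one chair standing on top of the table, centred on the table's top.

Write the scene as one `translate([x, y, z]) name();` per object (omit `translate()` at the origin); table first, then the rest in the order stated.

table();
translate([385, -670, 0]) stool();
translate([385, 1028, 0]) stool();
translate([293, 108, 772]) chair();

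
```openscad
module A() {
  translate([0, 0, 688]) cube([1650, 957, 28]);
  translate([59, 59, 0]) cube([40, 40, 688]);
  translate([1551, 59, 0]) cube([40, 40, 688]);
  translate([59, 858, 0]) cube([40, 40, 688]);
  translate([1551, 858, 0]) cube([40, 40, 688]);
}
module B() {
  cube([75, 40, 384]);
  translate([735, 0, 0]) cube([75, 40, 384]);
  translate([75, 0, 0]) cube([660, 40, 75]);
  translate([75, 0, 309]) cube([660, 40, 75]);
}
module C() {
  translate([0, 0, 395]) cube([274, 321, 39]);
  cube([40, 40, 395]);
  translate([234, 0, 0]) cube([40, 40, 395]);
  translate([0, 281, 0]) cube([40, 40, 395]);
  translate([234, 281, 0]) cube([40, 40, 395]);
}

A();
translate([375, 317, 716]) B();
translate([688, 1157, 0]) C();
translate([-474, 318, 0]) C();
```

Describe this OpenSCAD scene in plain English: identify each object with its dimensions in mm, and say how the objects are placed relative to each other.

A is a table with a 1650×957 mm rectangular top, 28 mm thick, top surface at z = 716 mm, supported by four 40×40 mm square legs, each inset 59 mm from the nearest pair of top edges, running from the floor.

B is a picture frame with a 660×234 mm rectangular opening (x by z) and a uniform 75 mm border on every side. Frame depth is 40 mm along y. It is built from two vertical stiles running the full outside height and two horizontal rails spanning the gap between the stiles.

C is a four-legged stool. The seat is a 274×321×39 mm slab whose top surface is at z = 434 mm; four square legs, each 40×40 mm in cross-section, run from the floor (z = 0) to the underside of the seat, each flush with a corner of the seat.

The picture frame is on top of the table. Two stools sit around the table at the +y, −x sides.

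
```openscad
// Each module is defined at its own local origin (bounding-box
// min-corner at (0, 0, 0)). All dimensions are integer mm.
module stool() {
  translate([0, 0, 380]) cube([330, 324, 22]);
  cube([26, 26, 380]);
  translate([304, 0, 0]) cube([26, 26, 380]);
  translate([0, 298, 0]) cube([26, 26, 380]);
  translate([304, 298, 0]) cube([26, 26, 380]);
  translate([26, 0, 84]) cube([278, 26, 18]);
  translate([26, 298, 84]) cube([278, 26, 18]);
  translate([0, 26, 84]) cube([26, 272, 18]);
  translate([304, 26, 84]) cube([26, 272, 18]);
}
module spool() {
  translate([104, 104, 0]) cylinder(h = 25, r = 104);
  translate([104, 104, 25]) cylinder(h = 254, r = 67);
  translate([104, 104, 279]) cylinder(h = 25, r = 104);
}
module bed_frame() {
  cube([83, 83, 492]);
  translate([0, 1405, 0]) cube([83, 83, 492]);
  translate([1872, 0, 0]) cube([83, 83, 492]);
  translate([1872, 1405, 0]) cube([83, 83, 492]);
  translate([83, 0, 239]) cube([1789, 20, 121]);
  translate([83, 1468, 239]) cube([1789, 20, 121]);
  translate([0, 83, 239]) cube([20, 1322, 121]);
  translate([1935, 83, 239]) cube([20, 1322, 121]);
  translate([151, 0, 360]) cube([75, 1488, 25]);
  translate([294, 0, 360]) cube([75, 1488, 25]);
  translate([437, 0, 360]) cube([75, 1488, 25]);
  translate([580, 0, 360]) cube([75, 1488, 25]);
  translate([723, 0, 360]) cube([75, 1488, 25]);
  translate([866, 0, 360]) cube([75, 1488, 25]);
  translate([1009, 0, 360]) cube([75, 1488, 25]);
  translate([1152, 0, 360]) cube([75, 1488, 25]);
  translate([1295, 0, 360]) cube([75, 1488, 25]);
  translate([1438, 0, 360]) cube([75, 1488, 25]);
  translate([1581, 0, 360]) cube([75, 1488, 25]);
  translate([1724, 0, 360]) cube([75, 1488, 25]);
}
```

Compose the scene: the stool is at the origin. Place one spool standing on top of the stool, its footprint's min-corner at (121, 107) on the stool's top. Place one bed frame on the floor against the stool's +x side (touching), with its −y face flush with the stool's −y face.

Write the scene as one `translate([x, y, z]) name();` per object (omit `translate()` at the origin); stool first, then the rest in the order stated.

stool();
translate([121, 107, 402]) spool();
translate([330, 0, 0]) bed_frame();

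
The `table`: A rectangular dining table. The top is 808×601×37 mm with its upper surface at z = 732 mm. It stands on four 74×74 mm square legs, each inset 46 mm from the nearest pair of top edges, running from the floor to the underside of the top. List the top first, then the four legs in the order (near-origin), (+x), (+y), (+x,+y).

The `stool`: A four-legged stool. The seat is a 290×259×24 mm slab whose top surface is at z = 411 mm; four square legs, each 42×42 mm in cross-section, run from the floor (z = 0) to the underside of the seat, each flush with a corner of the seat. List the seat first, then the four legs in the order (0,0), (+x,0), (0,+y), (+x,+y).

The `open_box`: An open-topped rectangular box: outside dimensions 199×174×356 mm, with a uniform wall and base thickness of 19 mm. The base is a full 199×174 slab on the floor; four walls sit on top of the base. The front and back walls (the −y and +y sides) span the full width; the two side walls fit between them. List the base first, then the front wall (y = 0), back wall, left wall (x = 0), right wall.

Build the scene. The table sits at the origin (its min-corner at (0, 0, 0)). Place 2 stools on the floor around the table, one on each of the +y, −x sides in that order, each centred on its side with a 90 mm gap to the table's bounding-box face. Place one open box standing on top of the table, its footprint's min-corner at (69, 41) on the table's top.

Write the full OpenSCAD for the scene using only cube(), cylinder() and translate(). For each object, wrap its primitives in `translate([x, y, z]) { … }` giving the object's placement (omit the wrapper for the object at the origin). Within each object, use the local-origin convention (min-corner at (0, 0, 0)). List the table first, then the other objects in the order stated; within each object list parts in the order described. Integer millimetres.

translate([0, 0, 695]) cube([808, 601, 37]);
translate([46, 46, 0]) cube([74, 74, 695]);
translate([688, 46, 0]) cube([74, 74, 695]);
translate([46, 481, 0]) cube([74, 74, 695]);
translate([688, 481, 0]) cube([74, 74, 695]);
translate([259, 691, 0]) {
  translate([0, 0, 387]) cube([290, 259, 24]);
  cube([42, 42, 387]);
  translate([248, 0, 0]) cube([42, 42, 387]);
  translate([0, 217, 0]) cube([42, 42, 387]);
  translate([248, 217, 0]) cube([42, 42, 387]);
}
translate([-380, 171, 0]) {
  translate([0, 0, 387]) cube([290, 259, 24]);
  cube([42, 42, 387]);
  translate([248, 0, 0]) cube([42, 42, 387]);
  translate([0, 217, 0]) cube([42, 42, 387]);
  translate([248, 217, 0]) cube([42, 42, 387]);
}
translate([69, 41, 732]) {
  cube([199, 174, 19]);
  translate([0, 0, 19]) cube([199, 19, 337]);
  translate([0, 155, 19]) cube([199, 19, 337]);
  translate([0, 19, 19]) cube([19, 136, 337]);
  translate([180, 19, 19]) cube([19, 136, 337]);
}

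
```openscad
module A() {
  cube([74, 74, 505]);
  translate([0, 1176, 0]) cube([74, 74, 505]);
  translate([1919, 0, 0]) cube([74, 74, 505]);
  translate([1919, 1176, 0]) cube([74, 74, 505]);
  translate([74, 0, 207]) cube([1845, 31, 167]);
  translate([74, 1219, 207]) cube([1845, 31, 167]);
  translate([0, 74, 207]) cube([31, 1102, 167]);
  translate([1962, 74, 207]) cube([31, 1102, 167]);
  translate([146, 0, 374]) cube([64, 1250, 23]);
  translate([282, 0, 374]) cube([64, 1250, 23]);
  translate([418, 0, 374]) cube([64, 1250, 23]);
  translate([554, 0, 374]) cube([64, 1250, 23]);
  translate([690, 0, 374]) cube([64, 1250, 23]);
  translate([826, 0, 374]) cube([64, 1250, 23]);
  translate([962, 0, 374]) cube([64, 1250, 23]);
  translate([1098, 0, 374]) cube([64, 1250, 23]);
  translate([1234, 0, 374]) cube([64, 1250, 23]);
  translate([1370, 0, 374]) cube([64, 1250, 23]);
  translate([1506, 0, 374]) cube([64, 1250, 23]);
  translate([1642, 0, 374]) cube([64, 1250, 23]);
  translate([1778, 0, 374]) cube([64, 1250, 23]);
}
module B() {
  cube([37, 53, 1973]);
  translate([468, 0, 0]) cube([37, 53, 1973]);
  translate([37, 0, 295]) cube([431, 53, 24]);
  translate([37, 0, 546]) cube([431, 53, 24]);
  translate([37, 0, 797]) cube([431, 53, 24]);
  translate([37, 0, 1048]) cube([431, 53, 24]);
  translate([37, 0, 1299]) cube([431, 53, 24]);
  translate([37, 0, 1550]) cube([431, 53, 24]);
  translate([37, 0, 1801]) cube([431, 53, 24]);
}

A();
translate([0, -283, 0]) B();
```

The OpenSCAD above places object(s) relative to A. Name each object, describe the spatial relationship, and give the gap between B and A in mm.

A is a bed frame. B is a ladder. The ladder is on the floor beside the bed frame on its −y side. The gap between the ladder and the bed frame is 230 mm.

The ladder's nearest face is 230 mm from the bed frame's −y face.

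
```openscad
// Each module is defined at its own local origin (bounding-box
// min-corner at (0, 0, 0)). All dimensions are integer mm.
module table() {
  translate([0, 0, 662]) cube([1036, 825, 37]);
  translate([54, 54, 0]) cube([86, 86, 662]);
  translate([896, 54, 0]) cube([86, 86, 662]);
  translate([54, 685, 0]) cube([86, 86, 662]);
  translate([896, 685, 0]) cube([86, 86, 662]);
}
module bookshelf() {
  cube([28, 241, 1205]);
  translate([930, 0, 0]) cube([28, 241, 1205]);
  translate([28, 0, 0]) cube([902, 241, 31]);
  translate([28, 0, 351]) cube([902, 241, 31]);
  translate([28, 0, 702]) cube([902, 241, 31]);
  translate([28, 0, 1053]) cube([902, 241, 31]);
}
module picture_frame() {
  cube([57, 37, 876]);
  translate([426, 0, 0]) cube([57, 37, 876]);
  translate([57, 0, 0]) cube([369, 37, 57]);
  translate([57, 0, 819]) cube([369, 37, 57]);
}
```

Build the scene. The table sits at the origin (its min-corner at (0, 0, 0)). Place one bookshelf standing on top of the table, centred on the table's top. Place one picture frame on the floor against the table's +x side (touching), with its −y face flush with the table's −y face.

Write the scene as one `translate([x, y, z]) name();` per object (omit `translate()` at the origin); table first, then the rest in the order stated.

table();
translate([39, 292, 699]) bookshelf();
translate([1036, 0, 0]) picture_frame();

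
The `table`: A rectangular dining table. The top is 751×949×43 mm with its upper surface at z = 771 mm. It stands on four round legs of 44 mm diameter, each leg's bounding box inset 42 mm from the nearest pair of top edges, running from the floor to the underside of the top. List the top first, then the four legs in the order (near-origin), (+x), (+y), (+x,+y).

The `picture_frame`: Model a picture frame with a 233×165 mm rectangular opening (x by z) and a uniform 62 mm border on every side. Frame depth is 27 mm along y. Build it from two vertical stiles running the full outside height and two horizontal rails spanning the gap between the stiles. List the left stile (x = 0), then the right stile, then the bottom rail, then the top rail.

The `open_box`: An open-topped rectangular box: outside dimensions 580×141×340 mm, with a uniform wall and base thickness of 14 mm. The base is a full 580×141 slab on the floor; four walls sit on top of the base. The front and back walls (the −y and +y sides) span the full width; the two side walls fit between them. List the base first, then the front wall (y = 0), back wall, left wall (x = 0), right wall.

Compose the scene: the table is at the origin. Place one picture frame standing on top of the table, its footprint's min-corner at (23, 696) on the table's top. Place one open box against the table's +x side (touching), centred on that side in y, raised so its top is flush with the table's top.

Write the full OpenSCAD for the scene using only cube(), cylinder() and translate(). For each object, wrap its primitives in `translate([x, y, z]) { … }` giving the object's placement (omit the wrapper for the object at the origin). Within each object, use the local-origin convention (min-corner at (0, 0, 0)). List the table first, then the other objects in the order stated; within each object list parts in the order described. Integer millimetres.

translate([0, 0, 728]) cube([751, 949, 43]);
translate([64, 64, 0]) cylinder(h = 728, r = 22);
translate([687, 64, 0]) cylinder(h = 728, r = 22);
translate([64, 885, 0]) cylinder(h = 728, r = 22);
translate([687, 885, 0]) cylinder(h = 728, r = 22);
translate([23, 696, 771]) {
  cube([62, 27, 289]);
  translate([295, 0, 0]) cube([62, 27, 289]);
  translate([62, 0, 0]) cube([233, 27, 62]);
  translate([62, 0, 227]) cube([233, 27, 62]);
}
translate([751, 404, 431]) {
  cube([580, 141, 14]);
  translate([0, 0, 14]) cube([580, 14, 326]);
  translate([0, 127, 14]) cube([580, 14, 326]);
  translate([0, 14, 14]) cube([14, 113, 326]);
  translate([566, 14, 14]) cube([14, 113, 326]);
}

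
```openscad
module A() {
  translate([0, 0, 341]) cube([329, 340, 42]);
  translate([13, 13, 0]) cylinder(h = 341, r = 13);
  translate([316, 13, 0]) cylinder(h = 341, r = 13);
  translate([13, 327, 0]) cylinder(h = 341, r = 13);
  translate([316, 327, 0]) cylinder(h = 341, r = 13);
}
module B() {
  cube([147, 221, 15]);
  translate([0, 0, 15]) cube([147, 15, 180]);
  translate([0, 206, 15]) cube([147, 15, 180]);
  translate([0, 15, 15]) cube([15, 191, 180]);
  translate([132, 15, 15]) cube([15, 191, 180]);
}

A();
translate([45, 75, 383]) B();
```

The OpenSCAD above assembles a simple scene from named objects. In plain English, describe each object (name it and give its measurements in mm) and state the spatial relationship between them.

A is a simple wooden stool: a rectangular seat 329 mm (x) by 340 mm (y), 42 mm thick, top face at z = 383 mm, on four round legs, each 26 mm in diameter. The legs rest on z = 0, each leg's axis is inset half a diameter from the nearest pair of seat edges (so the leg's bounding box is flush with the corner).

B is an open storage box with external size 147×221×195 mm and wall thickness 15 mm (the base is also 15 mm thick). The base covers the whole footprint; the four walls stand on the base, with the y-facing walls full-width and the x-facing walls fitting between their inner faces.

The open box is on top of the stool.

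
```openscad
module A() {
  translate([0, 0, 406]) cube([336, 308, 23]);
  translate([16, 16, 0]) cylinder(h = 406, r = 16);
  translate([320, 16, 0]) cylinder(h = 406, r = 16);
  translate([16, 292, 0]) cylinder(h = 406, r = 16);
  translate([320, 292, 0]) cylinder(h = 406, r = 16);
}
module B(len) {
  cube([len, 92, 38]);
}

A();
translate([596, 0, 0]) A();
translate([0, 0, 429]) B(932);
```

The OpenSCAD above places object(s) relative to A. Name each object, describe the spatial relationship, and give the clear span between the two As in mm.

A is a stool. B is a beam. A beam spans the tops of two stools. The clear span between the two stools is 260 mm.

Second stool starts at x = 596; first ends at x = 336; clear span = 596 − 336 = 260 mm.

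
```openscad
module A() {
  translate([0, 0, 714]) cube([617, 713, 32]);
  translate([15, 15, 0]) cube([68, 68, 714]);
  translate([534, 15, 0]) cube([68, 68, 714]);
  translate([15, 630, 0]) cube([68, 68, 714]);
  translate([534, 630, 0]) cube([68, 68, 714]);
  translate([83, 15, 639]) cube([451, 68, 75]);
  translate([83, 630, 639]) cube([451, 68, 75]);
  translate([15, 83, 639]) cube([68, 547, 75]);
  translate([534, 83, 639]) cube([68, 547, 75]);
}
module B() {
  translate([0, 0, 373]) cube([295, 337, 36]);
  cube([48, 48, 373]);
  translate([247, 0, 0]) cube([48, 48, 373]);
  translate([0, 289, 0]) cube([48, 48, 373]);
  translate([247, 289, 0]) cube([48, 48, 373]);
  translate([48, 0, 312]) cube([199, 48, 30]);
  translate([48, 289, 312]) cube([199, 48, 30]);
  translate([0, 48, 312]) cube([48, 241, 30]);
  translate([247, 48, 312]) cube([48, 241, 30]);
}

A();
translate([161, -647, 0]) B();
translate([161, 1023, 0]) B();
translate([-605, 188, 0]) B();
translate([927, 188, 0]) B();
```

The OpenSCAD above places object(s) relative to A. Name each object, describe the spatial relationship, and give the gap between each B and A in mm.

A is a table. B is a stool. Four stools sit around the table at the −y, +y, −x, +x sides. The gap between each stool and the table is 310 mm.

Each stool's nearest face is 310 mm from the table's bounding box.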